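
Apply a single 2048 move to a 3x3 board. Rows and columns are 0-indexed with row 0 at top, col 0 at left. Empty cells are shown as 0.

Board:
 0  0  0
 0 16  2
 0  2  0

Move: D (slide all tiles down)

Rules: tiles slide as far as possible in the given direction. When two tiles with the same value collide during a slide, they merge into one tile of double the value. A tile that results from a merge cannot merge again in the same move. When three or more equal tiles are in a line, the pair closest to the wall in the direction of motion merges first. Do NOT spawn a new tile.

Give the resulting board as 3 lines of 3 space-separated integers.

Answer:  0  0  0
 0 16  0
 0  2  2

Derivation:
Slide down:
col 0: [0, 0, 0] -> [0, 0, 0]
col 1: [0, 16, 2] -> [0, 16, 2]
col 2: [0, 2, 0] -> [0, 0, 2]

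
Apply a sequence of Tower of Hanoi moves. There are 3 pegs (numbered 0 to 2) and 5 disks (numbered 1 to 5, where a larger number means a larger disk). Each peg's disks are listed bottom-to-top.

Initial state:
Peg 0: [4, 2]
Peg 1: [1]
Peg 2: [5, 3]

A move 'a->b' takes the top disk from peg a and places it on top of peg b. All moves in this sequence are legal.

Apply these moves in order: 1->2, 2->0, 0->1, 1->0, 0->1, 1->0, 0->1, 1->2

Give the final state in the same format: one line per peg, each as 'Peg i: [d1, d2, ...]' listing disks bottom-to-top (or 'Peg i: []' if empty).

After move 1 (1->2):
Peg 0: [4, 2]
Peg 1: []
Peg 2: [5, 3, 1]

After move 2 (2->0):
Peg 0: [4, 2, 1]
Peg 1: []
Peg 2: [5, 3]

After move 3 (0->1):
Peg 0: [4, 2]
Peg 1: [1]
Peg 2: [5, 3]

After move 4 (1->0):
Peg 0: [4, 2, 1]
Peg 1: []
Peg 2: [5, 3]

After move 5 (0->1):
Peg 0: [4, 2]
Peg 1: [1]
Peg 2: [5, 3]

After move 6 (1->0):
Peg 0: [4, 2, 1]
Peg 1: []
Peg 2: [5, 3]

After move 7 (0->1):
Peg 0: [4, 2]
Peg 1: [1]
Peg 2: [5, 3]

After move 8 (1->2):
Peg 0: [4, 2]
Peg 1: []
Peg 2: [5, 3, 1]

Answer: Peg 0: [4, 2]
Peg 1: []
Peg 2: [5, 3, 1]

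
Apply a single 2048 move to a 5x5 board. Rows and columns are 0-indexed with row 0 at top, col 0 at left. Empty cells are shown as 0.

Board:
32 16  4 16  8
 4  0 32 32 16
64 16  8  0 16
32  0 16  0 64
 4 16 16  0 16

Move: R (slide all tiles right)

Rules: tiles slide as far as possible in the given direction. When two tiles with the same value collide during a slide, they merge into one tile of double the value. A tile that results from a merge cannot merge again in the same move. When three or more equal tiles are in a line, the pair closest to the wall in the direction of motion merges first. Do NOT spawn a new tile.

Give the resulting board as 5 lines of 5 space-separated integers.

Slide right:
row 0: [32, 16, 4, 16, 8] -> [32, 16, 4, 16, 8]
row 1: [4, 0, 32, 32, 16] -> [0, 0, 4, 64, 16]
row 2: [64, 16, 8, 0, 16] -> [0, 64, 16, 8, 16]
row 3: [32, 0, 16, 0, 64] -> [0, 0, 32, 16, 64]
row 4: [4, 16, 16, 0, 16] -> [0, 0, 4, 16, 32]

Answer: 32 16  4 16  8
 0  0  4 64 16
 0 64 16  8 16
 0  0 32 16 64
 0  0  4 16 32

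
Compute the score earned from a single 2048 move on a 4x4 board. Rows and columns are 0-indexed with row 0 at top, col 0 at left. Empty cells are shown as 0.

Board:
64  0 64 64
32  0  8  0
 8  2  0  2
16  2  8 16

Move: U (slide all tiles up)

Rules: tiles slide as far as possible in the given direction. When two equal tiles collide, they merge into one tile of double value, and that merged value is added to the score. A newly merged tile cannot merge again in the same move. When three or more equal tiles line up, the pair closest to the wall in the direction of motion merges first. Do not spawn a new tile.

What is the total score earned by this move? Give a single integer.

Answer: 20

Derivation:
Slide up:
col 0: [64, 32, 8, 16] -> [64, 32, 8, 16]  score +0 (running 0)
col 1: [0, 0, 2, 2] -> [4, 0, 0, 0]  score +4 (running 4)
col 2: [64, 8, 0, 8] -> [64, 16, 0, 0]  score +16 (running 20)
col 3: [64, 0, 2, 16] -> [64, 2, 16, 0]  score +0 (running 20)
Board after move:
64  4 64 64
32  0 16  2
 8  0  0 16
16  0  0  0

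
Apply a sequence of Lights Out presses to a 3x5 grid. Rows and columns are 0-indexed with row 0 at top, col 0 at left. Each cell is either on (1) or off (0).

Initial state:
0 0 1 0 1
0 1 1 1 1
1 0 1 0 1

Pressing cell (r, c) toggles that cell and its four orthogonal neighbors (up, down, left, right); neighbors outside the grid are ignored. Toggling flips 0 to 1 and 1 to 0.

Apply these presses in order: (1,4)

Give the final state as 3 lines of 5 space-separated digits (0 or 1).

Answer: 0 0 1 0 0
0 1 1 0 0
1 0 1 0 0

Derivation:
After press 1 at (1,4):
0 0 1 0 0
0 1 1 0 0
1 0 1 0 0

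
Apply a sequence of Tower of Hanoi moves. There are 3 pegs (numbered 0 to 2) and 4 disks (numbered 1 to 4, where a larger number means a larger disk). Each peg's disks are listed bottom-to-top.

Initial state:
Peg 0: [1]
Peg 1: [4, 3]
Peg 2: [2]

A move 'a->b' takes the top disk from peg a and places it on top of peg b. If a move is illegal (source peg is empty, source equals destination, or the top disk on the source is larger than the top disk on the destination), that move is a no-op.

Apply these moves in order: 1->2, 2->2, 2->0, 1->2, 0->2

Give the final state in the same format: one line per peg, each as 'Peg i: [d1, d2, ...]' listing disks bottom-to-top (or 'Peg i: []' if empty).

After move 1 (1->2):
Peg 0: [1]
Peg 1: [4, 3]
Peg 2: [2]

After move 2 (2->2):
Peg 0: [1]
Peg 1: [4, 3]
Peg 2: [2]

After move 3 (2->0):
Peg 0: [1]
Peg 1: [4, 3]
Peg 2: [2]

After move 4 (1->2):
Peg 0: [1]
Peg 1: [4, 3]
Peg 2: [2]

After move 5 (0->2):
Peg 0: []
Peg 1: [4, 3]
Peg 2: [2, 1]

Answer: Peg 0: []
Peg 1: [4, 3]
Peg 2: [2, 1]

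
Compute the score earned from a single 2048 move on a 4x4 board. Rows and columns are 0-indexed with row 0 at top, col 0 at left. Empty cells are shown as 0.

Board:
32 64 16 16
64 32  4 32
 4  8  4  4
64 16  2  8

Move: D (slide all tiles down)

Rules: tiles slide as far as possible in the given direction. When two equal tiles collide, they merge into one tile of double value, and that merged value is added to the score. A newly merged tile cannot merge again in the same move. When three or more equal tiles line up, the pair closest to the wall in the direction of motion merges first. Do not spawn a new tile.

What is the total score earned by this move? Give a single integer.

Answer: 8

Derivation:
Slide down:
col 0: [32, 64, 4, 64] -> [32, 64, 4, 64]  score +0 (running 0)
col 1: [64, 32, 8, 16] -> [64, 32, 8, 16]  score +0 (running 0)
col 2: [16, 4, 4, 2] -> [0, 16, 8, 2]  score +8 (running 8)
col 3: [16, 32, 4, 8] -> [16, 32, 4, 8]  score +0 (running 8)
Board after move:
32 64  0 16
64 32 16 32
 4  8  8  4
64 16  2  8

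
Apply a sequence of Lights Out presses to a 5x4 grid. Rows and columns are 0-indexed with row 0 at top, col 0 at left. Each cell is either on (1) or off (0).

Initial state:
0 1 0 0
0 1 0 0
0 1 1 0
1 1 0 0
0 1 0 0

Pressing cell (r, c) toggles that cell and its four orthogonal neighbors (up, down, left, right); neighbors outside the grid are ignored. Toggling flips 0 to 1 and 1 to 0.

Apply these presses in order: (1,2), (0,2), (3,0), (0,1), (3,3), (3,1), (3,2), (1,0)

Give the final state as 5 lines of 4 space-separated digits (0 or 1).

Answer: 0 1 1 1
1 0 0 1
0 0 1 1
1 0 1 0
1 0 1 1

Derivation:
After press 1 at (1,2):
0 1 1 0
0 0 1 1
0 1 0 0
1 1 0 0
0 1 0 0

After press 2 at (0,2):
0 0 0 1
0 0 0 1
0 1 0 0
1 1 0 0
0 1 0 0

After press 3 at (3,0):
0 0 0 1
0 0 0 1
1 1 0 0
0 0 0 0
1 1 0 0

After press 4 at (0,1):
1 1 1 1
0 1 0 1
1 1 0 0
0 0 0 0
1 1 0 0

After press 5 at (3,3):
1 1 1 1
0 1 0 1
1 1 0 1
0 0 1 1
1 1 0 1

After press 6 at (3,1):
1 1 1 1
0 1 0 1
1 0 0 1
1 1 0 1
1 0 0 1

After press 7 at (3,2):
1 1 1 1
0 1 0 1
1 0 1 1
1 0 1 0
1 0 1 1

After press 8 at (1,0):
0 1 1 1
1 0 0 1
0 0 1 1
1 0 1 0
1 0 1 1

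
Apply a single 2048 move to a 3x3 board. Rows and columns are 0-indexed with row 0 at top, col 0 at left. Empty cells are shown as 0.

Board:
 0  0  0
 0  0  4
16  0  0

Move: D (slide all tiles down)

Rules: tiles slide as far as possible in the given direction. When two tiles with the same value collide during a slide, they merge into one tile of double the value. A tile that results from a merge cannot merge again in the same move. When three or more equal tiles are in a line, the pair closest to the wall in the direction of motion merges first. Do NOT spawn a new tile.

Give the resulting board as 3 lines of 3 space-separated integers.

Answer:  0  0  0
 0  0  0
16  0  4

Derivation:
Slide down:
col 0: [0, 0, 16] -> [0, 0, 16]
col 1: [0, 0, 0] -> [0, 0, 0]
col 2: [0, 4, 0] -> [0, 0, 4]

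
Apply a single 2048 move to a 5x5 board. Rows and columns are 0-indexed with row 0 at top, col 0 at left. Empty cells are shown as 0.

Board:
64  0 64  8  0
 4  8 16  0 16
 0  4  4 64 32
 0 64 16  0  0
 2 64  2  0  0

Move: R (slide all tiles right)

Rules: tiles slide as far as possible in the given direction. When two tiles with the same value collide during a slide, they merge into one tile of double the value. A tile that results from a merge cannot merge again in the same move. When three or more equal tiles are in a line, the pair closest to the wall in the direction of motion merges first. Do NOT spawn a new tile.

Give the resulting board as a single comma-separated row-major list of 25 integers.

Slide right:
row 0: [64, 0, 64, 8, 0] -> [0, 0, 0, 128, 8]
row 1: [4, 8, 16, 0, 16] -> [0, 0, 4, 8, 32]
row 2: [0, 4, 4, 64, 32] -> [0, 0, 8, 64, 32]
row 3: [0, 64, 16, 0, 0] -> [0, 0, 0, 64, 16]
row 4: [2, 64, 2, 0, 0] -> [0, 0, 2, 64, 2]

Answer: 0, 0, 0, 128, 8, 0, 0, 4, 8, 32, 0, 0, 8, 64, 32, 0, 0, 0, 64, 16, 0, 0, 2, 64, 2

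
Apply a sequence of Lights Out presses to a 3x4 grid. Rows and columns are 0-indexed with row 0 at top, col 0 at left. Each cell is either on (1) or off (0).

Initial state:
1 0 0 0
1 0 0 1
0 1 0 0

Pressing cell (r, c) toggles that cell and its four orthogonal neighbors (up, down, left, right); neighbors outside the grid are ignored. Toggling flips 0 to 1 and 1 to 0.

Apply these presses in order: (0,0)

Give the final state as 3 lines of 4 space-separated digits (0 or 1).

After press 1 at (0,0):
0 1 0 0
0 0 0 1
0 1 0 0

Answer: 0 1 0 0
0 0 0 1
0 1 0 0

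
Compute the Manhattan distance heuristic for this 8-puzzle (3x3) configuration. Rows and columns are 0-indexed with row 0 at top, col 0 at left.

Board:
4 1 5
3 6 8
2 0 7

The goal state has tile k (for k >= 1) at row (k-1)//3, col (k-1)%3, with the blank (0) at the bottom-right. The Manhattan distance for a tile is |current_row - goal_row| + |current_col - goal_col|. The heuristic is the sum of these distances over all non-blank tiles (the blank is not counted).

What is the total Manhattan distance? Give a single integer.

Tile 4: (0,0)->(1,0) = 1
Tile 1: (0,1)->(0,0) = 1
Tile 5: (0,2)->(1,1) = 2
Tile 3: (1,0)->(0,2) = 3
Tile 6: (1,1)->(1,2) = 1
Tile 8: (1,2)->(2,1) = 2
Tile 2: (2,0)->(0,1) = 3
Tile 7: (2,2)->(2,0) = 2
Sum: 1 + 1 + 2 + 3 + 1 + 2 + 3 + 2 = 15

Answer: 15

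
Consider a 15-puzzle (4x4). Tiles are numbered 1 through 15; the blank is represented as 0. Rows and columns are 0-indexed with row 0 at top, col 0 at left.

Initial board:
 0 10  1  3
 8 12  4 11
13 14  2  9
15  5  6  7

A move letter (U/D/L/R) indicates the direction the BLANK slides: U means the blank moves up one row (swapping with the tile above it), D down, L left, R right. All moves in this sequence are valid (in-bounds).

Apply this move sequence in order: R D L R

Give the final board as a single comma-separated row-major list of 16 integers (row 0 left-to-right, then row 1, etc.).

After move 1 (R):
10  0  1  3
 8 12  4 11
13 14  2  9
15  5  6  7

After move 2 (D):
10 12  1  3
 8  0  4 11
13 14  2  9
15  5  6  7

After move 3 (L):
10 12  1  3
 0  8  4 11
13 14  2  9
15  5  6  7

After move 4 (R):
10 12  1  3
 8  0  4 11
13 14  2  9
15  5  6  7

Answer: 10, 12, 1, 3, 8, 0, 4, 11, 13, 14, 2, 9, 15, 5, 6, 7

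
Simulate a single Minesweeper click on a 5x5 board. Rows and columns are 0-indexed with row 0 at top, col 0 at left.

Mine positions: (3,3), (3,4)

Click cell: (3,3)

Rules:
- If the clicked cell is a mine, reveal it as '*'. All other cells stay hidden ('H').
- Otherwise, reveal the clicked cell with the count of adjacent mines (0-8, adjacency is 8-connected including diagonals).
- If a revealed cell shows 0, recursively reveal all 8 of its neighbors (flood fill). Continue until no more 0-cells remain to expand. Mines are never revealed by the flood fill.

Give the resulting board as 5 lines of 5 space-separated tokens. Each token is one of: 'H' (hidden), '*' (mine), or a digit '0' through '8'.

H H H H H
H H H H H
H H H H H
H H H * H
H H H H H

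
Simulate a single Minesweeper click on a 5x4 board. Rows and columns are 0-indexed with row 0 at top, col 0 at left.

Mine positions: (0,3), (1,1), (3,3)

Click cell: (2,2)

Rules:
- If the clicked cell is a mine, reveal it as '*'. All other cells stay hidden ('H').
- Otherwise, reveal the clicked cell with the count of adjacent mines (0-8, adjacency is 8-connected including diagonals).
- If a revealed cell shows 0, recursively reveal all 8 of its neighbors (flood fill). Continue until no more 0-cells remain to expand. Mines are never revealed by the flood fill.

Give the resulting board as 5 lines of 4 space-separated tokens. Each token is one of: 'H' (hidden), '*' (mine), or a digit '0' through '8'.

H H H H
H H H H
H H 2 H
H H H H
H H H H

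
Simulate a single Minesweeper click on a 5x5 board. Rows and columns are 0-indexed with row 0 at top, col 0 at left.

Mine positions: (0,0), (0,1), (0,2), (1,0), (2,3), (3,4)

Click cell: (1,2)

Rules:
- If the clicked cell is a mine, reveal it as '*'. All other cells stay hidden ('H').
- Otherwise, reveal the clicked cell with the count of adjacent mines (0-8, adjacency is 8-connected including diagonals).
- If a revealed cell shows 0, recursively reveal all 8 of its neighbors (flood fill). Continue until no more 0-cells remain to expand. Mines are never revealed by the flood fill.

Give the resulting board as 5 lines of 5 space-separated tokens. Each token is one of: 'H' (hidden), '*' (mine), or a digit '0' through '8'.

H H H H H
H H 3 H H
H H H H H
H H H H H
H H H H H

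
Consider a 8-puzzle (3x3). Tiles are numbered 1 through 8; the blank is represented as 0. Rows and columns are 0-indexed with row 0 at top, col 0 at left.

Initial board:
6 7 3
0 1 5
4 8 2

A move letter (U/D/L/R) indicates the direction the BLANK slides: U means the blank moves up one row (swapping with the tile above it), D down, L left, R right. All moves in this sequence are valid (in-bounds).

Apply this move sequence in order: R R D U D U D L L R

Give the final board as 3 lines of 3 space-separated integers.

After move 1 (R):
6 7 3
1 0 5
4 8 2

After move 2 (R):
6 7 3
1 5 0
4 8 2

After move 3 (D):
6 7 3
1 5 2
4 8 0

After move 4 (U):
6 7 3
1 5 0
4 8 2

After move 5 (D):
6 7 3
1 5 2
4 8 0

After move 6 (U):
6 7 3
1 5 0
4 8 2

After move 7 (D):
6 7 3
1 5 2
4 8 0

After move 8 (L):
6 7 3
1 5 2
4 0 8

After move 9 (L):
6 7 3
1 5 2
0 4 8

After move 10 (R):
6 7 3
1 5 2
4 0 8

Answer: 6 7 3
1 5 2
4 0 8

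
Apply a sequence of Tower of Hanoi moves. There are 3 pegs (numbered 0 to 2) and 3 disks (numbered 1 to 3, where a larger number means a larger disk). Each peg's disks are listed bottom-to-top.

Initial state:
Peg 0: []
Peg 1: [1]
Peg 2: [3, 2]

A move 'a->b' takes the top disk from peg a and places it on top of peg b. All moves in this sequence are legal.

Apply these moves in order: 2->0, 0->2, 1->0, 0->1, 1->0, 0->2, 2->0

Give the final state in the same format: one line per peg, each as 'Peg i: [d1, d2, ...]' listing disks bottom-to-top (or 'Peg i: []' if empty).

Answer: Peg 0: [1]
Peg 1: []
Peg 2: [3, 2]

Derivation:
After move 1 (2->0):
Peg 0: [2]
Peg 1: [1]
Peg 2: [3]

After move 2 (0->2):
Peg 0: []
Peg 1: [1]
Peg 2: [3, 2]

After move 3 (1->0):
Peg 0: [1]
Peg 1: []
Peg 2: [3, 2]

After move 4 (0->1):
Peg 0: []
Peg 1: [1]
Peg 2: [3, 2]

After move 5 (1->0):
Peg 0: [1]
Peg 1: []
Peg 2: [3, 2]

After move 6 (0->2):
Peg 0: []
Peg 1: []
Peg 2: [3, 2, 1]

After move 7 (2->0):
Peg 0: [1]
Peg 1: []
Peg 2: [3, 2]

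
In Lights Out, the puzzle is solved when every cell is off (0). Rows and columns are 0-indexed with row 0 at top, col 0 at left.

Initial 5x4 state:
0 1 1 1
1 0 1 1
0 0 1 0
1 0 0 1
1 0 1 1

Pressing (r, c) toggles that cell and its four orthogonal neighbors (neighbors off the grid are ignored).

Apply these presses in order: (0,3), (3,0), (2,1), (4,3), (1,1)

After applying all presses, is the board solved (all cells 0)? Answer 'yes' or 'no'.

Answer: yes

Derivation:
After press 1 at (0,3):
0 1 0 0
1 0 1 0
0 0 1 0
1 0 0 1
1 0 1 1

After press 2 at (3,0):
0 1 0 0
1 0 1 0
1 0 1 0
0 1 0 1
0 0 1 1

After press 3 at (2,1):
0 1 0 0
1 1 1 0
0 1 0 0
0 0 0 1
0 0 1 1

After press 4 at (4,3):
0 1 0 0
1 1 1 0
0 1 0 0
0 0 0 0
0 0 0 0

After press 5 at (1,1):
0 0 0 0
0 0 0 0
0 0 0 0
0 0 0 0
0 0 0 0

Lights still on: 0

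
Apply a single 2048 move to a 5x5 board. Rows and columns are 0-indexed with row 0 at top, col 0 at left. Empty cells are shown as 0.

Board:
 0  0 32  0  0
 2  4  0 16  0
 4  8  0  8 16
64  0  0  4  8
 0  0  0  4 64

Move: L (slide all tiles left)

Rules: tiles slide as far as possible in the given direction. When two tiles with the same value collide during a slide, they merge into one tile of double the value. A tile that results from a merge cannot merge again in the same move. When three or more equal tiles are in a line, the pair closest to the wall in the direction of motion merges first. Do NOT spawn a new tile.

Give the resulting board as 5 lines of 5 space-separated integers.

Slide left:
row 0: [0, 0, 32, 0, 0] -> [32, 0, 0, 0, 0]
row 1: [2, 4, 0, 16, 0] -> [2, 4, 16, 0, 0]
row 2: [4, 8, 0, 8, 16] -> [4, 16, 16, 0, 0]
row 3: [64, 0, 0, 4, 8] -> [64, 4, 8, 0, 0]
row 4: [0, 0, 0, 4, 64] -> [4, 64, 0, 0, 0]

Answer: 32  0  0  0  0
 2  4 16  0  0
 4 16 16  0  0
64  4  8  0  0
 4 64  0  0  0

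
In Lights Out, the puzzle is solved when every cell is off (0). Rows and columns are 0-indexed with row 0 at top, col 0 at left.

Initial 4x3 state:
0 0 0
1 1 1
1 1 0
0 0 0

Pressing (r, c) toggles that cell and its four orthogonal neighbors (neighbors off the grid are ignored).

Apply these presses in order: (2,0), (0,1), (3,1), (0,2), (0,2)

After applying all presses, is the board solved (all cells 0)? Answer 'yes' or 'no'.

Answer: no

Derivation:
After press 1 at (2,0):
0 0 0
0 1 1
0 0 0
1 0 0

After press 2 at (0,1):
1 1 1
0 0 1
0 0 0
1 0 0

After press 3 at (3,1):
1 1 1
0 0 1
0 1 0
0 1 1

After press 4 at (0,2):
1 0 0
0 0 0
0 1 0
0 1 1

After press 5 at (0,2):
1 1 1
0 0 1
0 1 0
0 1 1

Lights still on: 7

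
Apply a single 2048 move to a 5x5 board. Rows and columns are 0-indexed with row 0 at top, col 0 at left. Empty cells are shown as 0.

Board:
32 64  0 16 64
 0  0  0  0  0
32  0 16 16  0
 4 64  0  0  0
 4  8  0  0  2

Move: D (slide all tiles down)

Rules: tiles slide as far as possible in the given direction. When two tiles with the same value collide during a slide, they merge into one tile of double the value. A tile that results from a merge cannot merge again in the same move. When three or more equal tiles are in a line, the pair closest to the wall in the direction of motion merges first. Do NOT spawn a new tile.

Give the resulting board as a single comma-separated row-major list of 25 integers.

Answer: 0, 0, 0, 0, 0, 0, 0, 0, 0, 0, 0, 0, 0, 0, 0, 64, 128, 0, 0, 64, 8, 8, 16, 32, 2

Derivation:
Slide down:
col 0: [32, 0, 32, 4, 4] -> [0, 0, 0, 64, 8]
col 1: [64, 0, 0, 64, 8] -> [0, 0, 0, 128, 8]
col 2: [0, 0, 16, 0, 0] -> [0, 0, 0, 0, 16]
col 3: [16, 0, 16, 0, 0] -> [0, 0, 0, 0, 32]
col 4: [64, 0, 0, 0, 2] -> [0, 0, 0, 64, 2]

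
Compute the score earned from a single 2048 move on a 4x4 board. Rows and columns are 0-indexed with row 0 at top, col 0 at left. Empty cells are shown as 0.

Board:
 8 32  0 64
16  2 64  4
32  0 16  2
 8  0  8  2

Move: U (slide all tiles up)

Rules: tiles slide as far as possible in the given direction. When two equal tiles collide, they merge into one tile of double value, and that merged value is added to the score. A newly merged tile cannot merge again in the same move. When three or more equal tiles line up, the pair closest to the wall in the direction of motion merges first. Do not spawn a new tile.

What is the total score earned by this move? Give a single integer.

Answer: 4

Derivation:
Slide up:
col 0: [8, 16, 32, 8] -> [8, 16, 32, 8]  score +0 (running 0)
col 1: [32, 2, 0, 0] -> [32, 2, 0, 0]  score +0 (running 0)
col 2: [0, 64, 16, 8] -> [64, 16, 8, 0]  score +0 (running 0)
col 3: [64, 4, 2, 2] -> [64, 4, 4, 0]  score +4 (running 4)
Board after move:
 8 32 64 64
16  2 16  4
32  0  8  4
 8  0  0  0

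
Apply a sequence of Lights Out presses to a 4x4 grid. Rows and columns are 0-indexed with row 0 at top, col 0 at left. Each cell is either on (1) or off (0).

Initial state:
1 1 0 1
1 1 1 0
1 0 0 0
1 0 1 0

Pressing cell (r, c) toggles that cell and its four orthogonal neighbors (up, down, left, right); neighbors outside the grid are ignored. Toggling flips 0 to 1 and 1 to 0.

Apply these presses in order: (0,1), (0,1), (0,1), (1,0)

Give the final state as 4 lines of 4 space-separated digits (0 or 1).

Answer: 1 0 1 1
0 1 1 0
0 0 0 0
1 0 1 0

Derivation:
After press 1 at (0,1):
0 0 1 1
1 0 1 0
1 0 0 0
1 0 1 0

After press 2 at (0,1):
1 1 0 1
1 1 1 0
1 0 0 0
1 0 1 0

After press 3 at (0,1):
0 0 1 1
1 0 1 0
1 0 0 0
1 0 1 0

After press 4 at (1,0):
1 0 1 1
0 1 1 0
0 0 0 0
1 0 1 0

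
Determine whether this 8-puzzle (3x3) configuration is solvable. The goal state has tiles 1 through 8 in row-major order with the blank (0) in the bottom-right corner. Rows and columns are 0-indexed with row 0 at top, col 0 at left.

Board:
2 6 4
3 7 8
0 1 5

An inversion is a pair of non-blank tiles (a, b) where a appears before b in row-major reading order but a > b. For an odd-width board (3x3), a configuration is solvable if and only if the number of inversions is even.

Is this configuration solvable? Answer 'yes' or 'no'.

Inversions (pairs i<j in row-major order where tile[i] > tile[j] > 0): 12
12 is even, so the puzzle is solvable.

Answer: yes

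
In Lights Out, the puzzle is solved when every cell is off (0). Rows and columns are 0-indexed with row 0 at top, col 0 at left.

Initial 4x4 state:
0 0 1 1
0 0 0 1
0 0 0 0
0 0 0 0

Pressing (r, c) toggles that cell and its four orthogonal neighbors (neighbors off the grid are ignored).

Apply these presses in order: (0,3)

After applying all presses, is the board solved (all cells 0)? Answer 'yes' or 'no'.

Answer: yes

Derivation:
After press 1 at (0,3):
0 0 0 0
0 0 0 0
0 0 0 0
0 0 0 0

Lights still on: 0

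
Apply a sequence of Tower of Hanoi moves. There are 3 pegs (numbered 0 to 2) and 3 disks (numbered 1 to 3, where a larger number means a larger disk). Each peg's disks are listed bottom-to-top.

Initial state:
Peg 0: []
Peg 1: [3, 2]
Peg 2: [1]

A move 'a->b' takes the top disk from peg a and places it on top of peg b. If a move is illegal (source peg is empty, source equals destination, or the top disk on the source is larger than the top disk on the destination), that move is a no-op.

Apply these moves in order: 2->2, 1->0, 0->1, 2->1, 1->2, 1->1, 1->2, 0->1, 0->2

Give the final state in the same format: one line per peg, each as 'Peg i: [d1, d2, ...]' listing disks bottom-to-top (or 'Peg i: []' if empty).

Answer: Peg 0: []
Peg 1: [3, 2]
Peg 2: [1]

Derivation:
After move 1 (2->2):
Peg 0: []
Peg 1: [3, 2]
Peg 2: [1]

After move 2 (1->0):
Peg 0: [2]
Peg 1: [3]
Peg 2: [1]

After move 3 (0->1):
Peg 0: []
Peg 1: [3, 2]
Peg 2: [1]

After move 4 (2->1):
Peg 0: []
Peg 1: [3, 2, 1]
Peg 2: []

After move 5 (1->2):
Peg 0: []
Peg 1: [3, 2]
Peg 2: [1]

After move 6 (1->1):
Peg 0: []
Peg 1: [3, 2]
Peg 2: [1]

After move 7 (1->2):
Peg 0: []
Peg 1: [3, 2]
Peg 2: [1]

After move 8 (0->1):
Peg 0: []
Peg 1: [3, 2]
Peg 2: [1]

After move 9 (0->2):
Peg 0: []
Peg 1: [3, 2]
Peg 2: [1]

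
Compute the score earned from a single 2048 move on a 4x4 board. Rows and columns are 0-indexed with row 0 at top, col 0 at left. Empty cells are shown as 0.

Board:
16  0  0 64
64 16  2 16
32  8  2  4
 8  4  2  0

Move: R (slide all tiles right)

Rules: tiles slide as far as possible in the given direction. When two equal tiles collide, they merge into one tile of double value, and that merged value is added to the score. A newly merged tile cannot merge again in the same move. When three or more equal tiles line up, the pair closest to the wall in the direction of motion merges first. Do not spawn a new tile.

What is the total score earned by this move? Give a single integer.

Slide right:
row 0: [16, 0, 0, 64] -> [0, 0, 16, 64]  score +0 (running 0)
row 1: [64, 16, 2, 16] -> [64, 16, 2, 16]  score +0 (running 0)
row 2: [32, 8, 2, 4] -> [32, 8, 2, 4]  score +0 (running 0)
row 3: [8, 4, 2, 0] -> [0, 8, 4, 2]  score +0 (running 0)
Board after move:
 0  0 16 64
64 16  2 16
32  8  2  4
 0  8  4  2

Answer: 0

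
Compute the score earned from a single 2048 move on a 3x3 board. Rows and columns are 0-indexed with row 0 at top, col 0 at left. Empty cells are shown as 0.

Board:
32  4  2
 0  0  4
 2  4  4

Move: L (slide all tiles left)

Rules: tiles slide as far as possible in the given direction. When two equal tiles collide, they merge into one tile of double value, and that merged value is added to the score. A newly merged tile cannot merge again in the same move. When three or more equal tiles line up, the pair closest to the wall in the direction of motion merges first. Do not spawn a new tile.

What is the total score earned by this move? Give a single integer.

Answer: 8

Derivation:
Slide left:
row 0: [32, 4, 2] -> [32, 4, 2]  score +0 (running 0)
row 1: [0, 0, 4] -> [4, 0, 0]  score +0 (running 0)
row 2: [2, 4, 4] -> [2, 8, 0]  score +8 (running 8)
Board after move:
32  4  2
 4  0  0
 2  8  0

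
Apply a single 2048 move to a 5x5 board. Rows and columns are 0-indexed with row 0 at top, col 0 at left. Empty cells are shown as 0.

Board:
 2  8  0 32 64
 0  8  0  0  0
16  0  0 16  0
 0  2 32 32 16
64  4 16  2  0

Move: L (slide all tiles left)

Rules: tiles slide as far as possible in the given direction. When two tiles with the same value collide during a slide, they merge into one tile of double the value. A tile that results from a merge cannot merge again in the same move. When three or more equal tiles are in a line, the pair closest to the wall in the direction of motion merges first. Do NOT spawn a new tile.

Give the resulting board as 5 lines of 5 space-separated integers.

Answer:  2  8 32 64  0
 8  0  0  0  0
32  0  0  0  0
 2 64 16  0  0
64  4 16  2  0

Derivation:
Slide left:
row 0: [2, 8, 0, 32, 64] -> [2, 8, 32, 64, 0]
row 1: [0, 8, 0, 0, 0] -> [8, 0, 0, 0, 0]
row 2: [16, 0, 0, 16, 0] -> [32, 0, 0, 0, 0]
row 3: [0, 2, 32, 32, 16] -> [2, 64, 16, 0, 0]
row 4: [64, 4, 16, 2, 0] -> [64, 4, 16, 2, 0]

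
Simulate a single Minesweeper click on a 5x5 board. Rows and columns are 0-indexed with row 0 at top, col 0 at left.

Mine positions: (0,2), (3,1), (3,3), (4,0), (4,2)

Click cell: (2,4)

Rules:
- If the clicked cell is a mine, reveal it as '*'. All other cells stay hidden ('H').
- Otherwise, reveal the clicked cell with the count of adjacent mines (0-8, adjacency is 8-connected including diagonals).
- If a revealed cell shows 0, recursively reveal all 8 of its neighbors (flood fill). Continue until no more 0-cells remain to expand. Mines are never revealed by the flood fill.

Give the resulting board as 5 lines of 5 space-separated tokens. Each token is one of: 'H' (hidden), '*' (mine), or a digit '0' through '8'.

H H H H H
H H H H H
H H H H 1
H H H H H
H H H H H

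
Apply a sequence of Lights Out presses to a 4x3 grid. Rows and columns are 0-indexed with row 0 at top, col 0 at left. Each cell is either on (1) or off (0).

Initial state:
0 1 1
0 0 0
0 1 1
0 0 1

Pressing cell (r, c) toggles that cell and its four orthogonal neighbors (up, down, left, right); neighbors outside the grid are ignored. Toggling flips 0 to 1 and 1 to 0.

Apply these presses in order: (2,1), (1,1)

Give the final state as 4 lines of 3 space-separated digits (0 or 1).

After press 1 at (2,1):
0 1 1
0 1 0
1 0 0
0 1 1

After press 2 at (1,1):
0 0 1
1 0 1
1 1 0
0 1 1

Answer: 0 0 1
1 0 1
1 1 0
0 1 1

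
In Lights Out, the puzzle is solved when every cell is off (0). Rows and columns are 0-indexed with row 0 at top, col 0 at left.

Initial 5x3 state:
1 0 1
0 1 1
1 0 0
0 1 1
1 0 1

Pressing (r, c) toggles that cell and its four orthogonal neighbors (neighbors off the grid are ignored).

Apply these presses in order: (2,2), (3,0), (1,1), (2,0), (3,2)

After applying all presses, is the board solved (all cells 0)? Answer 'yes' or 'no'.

Answer: no

Derivation:
After press 1 at (2,2):
1 0 1
0 1 0
1 1 1
0 1 0
1 0 1

After press 2 at (3,0):
1 0 1
0 1 0
0 1 1
1 0 0
0 0 1

After press 3 at (1,1):
1 1 1
1 0 1
0 0 1
1 0 0
0 0 1

After press 4 at (2,0):
1 1 1
0 0 1
1 1 1
0 0 0
0 0 1

After press 5 at (3,2):
1 1 1
0 0 1
1 1 0
0 1 1
0 0 0

Lights still on: 8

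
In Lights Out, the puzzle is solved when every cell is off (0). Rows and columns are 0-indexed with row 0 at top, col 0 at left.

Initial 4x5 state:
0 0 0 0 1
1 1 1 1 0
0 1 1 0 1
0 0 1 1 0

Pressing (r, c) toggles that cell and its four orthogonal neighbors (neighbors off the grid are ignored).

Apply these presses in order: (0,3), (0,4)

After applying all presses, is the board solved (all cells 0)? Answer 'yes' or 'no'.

After press 1 at (0,3):
0 0 1 1 0
1 1 1 0 0
0 1 1 0 1
0 0 1 1 0

After press 2 at (0,4):
0 0 1 0 1
1 1 1 0 1
0 1 1 0 1
0 0 1 1 0

Lights still on: 11

Answer: no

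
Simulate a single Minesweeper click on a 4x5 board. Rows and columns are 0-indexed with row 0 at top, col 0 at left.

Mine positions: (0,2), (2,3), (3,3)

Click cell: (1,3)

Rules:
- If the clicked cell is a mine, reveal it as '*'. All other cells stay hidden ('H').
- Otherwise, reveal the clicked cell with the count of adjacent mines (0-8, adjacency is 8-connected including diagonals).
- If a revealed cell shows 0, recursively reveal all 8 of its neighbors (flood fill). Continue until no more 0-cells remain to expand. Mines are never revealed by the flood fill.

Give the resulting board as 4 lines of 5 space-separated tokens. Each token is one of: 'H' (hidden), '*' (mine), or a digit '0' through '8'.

H H H H H
H H H 2 H
H H H H H
H H H H H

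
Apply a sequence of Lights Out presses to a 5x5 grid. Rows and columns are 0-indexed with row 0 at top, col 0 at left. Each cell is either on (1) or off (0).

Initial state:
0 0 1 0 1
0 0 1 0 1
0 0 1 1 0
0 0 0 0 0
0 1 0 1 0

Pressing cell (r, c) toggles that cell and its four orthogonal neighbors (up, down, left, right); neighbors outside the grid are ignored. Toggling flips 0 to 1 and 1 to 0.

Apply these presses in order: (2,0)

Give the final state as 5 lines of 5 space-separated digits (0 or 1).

After press 1 at (2,0):
0 0 1 0 1
1 0 1 0 1
1 1 1 1 0
1 0 0 0 0
0 1 0 1 0

Answer: 0 0 1 0 1
1 0 1 0 1
1 1 1 1 0
1 0 0 0 0
0 1 0 1 0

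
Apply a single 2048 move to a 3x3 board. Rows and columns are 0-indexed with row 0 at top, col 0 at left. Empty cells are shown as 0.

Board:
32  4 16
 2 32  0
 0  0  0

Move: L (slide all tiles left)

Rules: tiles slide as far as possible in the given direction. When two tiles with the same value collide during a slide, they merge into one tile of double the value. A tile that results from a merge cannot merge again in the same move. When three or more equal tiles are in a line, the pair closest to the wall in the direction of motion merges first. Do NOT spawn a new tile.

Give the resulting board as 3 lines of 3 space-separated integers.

Answer: 32  4 16
 2 32  0
 0  0  0

Derivation:
Slide left:
row 0: [32, 4, 16] -> [32, 4, 16]
row 1: [2, 32, 0] -> [2, 32, 0]
row 2: [0, 0, 0] -> [0, 0, 0]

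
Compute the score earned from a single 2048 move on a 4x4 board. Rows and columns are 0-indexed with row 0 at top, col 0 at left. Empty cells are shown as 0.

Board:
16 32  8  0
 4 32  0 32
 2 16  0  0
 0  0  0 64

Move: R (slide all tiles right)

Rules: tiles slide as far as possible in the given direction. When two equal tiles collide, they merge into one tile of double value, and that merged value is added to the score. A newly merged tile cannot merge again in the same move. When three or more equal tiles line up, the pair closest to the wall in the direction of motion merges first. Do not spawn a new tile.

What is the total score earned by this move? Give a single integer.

Slide right:
row 0: [16, 32, 8, 0] -> [0, 16, 32, 8]  score +0 (running 0)
row 1: [4, 32, 0, 32] -> [0, 0, 4, 64]  score +64 (running 64)
row 2: [2, 16, 0, 0] -> [0, 0, 2, 16]  score +0 (running 64)
row 3: [0, 0, 0, 64] -> [0, 0, 0, 64]  score +0 (running 64)
Board after move:
 0 16 32  8
 0  0  4 64
 0  0  2 16
 0  0  0 64

Answer: 64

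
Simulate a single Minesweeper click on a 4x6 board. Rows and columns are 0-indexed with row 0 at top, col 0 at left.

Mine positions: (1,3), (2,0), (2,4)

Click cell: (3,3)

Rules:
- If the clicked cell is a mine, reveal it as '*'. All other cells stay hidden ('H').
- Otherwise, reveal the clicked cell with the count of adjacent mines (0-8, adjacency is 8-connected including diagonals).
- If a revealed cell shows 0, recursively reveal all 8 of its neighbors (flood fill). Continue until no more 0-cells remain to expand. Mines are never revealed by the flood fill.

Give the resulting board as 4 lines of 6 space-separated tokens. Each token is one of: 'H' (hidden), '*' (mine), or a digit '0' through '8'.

H H H H H H
H H H H H H
H H H H H H
H H H 1 H H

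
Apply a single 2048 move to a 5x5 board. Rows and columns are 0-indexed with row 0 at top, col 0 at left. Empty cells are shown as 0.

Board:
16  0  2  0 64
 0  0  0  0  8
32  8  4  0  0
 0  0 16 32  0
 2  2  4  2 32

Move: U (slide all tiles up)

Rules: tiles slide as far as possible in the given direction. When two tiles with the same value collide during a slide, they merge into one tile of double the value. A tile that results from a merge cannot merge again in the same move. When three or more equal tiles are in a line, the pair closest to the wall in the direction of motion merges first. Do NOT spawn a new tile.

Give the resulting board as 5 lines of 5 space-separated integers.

Slide up:
col 0: [16, 0, 32, 0, 2] -> [16, 32, 2, 0, 0]
col 1: [0, 0, 8, 0, 2] -> [8, 2, 0, 0, 0]
col 2: [2, 0, 4, 16, 4] -> [2, 4, 16, 4, 0]
col 3: [0, 0, 0, 32, 2] -> [32, 2, 0, 0, 0]
col 4: [64, 8, 0, 0, 32] -> [64, 8, 32, 0, 0]

Answer: 16  8  2 32 64
32  2  4  2  8
 2  0 16  0 32
 0  0  4  0  0
 0  0  0  0  0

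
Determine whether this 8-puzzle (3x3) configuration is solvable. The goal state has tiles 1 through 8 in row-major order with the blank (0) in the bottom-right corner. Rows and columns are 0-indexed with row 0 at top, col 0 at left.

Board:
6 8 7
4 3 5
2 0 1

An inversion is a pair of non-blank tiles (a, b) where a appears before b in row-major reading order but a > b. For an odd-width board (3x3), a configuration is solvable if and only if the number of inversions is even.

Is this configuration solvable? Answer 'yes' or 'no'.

Inversions (pairs i<j in row-major order where tile[i] > tile[j] > 0): 24
24 is even, so the puzzle is solvable.

Answer: yes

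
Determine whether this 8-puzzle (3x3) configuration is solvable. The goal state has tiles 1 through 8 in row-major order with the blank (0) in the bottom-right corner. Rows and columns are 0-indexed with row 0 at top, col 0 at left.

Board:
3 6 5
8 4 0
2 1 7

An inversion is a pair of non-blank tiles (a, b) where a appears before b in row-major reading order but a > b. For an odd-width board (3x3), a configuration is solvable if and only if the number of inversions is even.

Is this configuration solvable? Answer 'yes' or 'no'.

Answer: yes

Derivation:
Inversions (pairs i<j in row-major order where tile[i] > tile[j] > 0): 16
16 is even, so the puzzle is solvable.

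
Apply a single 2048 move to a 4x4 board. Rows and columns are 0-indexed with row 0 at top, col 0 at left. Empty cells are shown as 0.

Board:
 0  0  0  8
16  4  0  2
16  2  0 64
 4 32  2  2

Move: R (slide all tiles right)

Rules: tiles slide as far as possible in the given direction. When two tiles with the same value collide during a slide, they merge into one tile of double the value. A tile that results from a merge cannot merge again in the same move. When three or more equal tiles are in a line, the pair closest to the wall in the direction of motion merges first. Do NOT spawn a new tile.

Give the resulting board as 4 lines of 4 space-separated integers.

Slide right:
row 0: [0, 0, 0, 8] -> [0, 0, 0, 8]
row 1: [16, 4, 0, 2] -> [0, 16, 4, 2]
row 2: [16, 2, 0, 64] -> [0, 16, 2, 64]
row 3: [4, 32, 2, 2] -> [0, 4, 32, 4]

Answer:  0  0  0  8
 0 16  4  2
 0 16  2 64
 0  4 32  4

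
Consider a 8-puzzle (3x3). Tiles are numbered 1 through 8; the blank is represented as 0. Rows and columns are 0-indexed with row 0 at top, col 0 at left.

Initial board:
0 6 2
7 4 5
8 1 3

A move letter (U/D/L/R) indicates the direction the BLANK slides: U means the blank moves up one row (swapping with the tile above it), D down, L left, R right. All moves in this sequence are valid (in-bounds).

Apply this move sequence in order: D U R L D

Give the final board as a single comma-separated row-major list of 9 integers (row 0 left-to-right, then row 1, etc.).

After move 1 (D):
7 6 2
0 4 5
8 1 3

After move 2 (U):
0 6 2
7 4 5
8 1 3

After move 3 (R):
6 0 2
7 4 5
8 1 3

After move 4 (L):
0 6 2
7 4 5
8 1 3

After move 5 (D):
7 6 2
0 4 5
8 1 3

Answer: 7, 6, 2, 0, 4, 5, 8, 1, 3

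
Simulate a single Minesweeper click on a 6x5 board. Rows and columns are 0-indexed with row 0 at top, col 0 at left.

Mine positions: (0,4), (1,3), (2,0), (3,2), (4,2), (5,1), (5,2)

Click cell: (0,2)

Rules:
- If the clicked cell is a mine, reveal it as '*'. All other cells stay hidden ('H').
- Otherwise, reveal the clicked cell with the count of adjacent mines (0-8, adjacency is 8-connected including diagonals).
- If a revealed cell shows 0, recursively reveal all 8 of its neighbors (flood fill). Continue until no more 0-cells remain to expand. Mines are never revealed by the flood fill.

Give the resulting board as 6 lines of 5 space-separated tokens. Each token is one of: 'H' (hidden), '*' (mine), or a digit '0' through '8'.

H H 1 H H
H H H H H
H H H H H
H H H H H
H H H H H
H H H H H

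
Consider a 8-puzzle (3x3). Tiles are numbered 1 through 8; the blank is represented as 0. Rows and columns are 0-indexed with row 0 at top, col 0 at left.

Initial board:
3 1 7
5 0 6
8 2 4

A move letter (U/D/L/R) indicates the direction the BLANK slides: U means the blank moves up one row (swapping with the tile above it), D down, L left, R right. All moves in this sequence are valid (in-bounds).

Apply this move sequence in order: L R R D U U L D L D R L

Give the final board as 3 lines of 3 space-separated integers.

Answer: 3 6 1
8 5 7
0 2 4

Derivation:
After move 1 (L):
3 1 7
0 5 6
8 2 4

After move 2 (R):
3 1 7
5 0 6
8 2 4

After move 3 (R):
3 1 7
5 6 0
8 2 4

After move 4 (D):
3 1 7
5 6 4
8 2 0

After move 5 (U):
3 1 7
5 6 0
8 2 4

After move 6 (U):
3 1 0
5 6 7
8 2 4

After move 7 (L):
3 0 1
5 6 7
8 2 4

After move 8 (D):
3 6 1
5 0 7
8 2 4

After move 9 (L):
3 6 1
0 5 7
8 2 4

After move 10 (D):
3 6 1
8 5 7
0 2 4

After move 11 (R):
3 6 1
8 5 7
2 0 4

After move 12 (L):
3 6 1
8 5 7
0 2 4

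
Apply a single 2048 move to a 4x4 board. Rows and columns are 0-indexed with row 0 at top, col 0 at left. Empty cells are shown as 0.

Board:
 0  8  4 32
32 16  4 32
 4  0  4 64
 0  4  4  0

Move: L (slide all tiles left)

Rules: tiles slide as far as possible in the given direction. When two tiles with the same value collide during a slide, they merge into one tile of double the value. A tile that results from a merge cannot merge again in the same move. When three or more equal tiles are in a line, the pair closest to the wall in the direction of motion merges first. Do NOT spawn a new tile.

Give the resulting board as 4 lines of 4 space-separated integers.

Answer:  8  4 32  0
32 16  4 32
 8 64  0  0
 8  0  0  0

Derivation:
Slide left:
row 0: [0, 8, 4, 32] -> [8, 4, 32, 0]
row 1: [32, 16, 4, 32] -> [32, 16, 4, 32]
row 2: [4, 0, 4, 64] -> [8, 64, 0, 0]
row 3: [0, 4, 4, 0] -> [8, 0, 0, 0]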